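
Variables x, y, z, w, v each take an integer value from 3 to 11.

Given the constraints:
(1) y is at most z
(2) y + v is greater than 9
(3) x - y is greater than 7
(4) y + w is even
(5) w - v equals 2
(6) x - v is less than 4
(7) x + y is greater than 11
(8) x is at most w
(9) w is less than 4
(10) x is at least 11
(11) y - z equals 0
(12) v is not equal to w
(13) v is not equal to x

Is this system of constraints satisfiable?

From constraints 8 and 10: w ≥ x and x ≥ 11, so w ≥ 11. From constraint 9: w ≤ 3. But 3 < 11, so no value of w works.

Unsatisfiable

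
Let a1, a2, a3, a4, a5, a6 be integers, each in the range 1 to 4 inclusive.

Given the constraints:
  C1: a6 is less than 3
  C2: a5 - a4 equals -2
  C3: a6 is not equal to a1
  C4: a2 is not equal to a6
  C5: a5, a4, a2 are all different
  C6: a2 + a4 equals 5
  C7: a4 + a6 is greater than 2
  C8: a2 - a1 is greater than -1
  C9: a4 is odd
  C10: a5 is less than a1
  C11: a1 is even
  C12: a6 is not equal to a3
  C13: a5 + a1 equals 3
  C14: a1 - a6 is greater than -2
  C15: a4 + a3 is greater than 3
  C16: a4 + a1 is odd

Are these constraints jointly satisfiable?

Take a1 = 2, a2 = 2, a3 = 3, a4 = 3, a5 = 1, a6 = 1. Then constraint 2: a5 - a4 = -2; constraint 6: a2 + a4 = 5; constraint 7: a4 + a6 = 4, and every other listed constraint is also met.

Satisfiable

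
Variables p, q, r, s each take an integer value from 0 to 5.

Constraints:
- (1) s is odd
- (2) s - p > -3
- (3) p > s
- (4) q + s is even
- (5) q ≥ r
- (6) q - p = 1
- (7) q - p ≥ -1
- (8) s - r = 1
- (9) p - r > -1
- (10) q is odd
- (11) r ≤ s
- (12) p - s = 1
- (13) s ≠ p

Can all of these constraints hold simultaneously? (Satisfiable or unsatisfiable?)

Take p = 4, q = 5, r = 2, s = 3. Then constraint 2: s - p = -1; constraint 6: q - p = 1; constraint 7: q - p = 1, and every other listed constraint is also met.

Satisfiable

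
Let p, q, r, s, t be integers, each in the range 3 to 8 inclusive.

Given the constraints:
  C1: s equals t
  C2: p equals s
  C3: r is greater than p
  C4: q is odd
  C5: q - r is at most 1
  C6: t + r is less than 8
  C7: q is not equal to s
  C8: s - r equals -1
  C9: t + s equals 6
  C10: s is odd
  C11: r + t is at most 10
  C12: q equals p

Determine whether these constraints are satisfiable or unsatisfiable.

Unsatisfiable

From constraints 2 and 12, q = p = s, so q = s. But constraint 7 says q ≠ s. Contradiction.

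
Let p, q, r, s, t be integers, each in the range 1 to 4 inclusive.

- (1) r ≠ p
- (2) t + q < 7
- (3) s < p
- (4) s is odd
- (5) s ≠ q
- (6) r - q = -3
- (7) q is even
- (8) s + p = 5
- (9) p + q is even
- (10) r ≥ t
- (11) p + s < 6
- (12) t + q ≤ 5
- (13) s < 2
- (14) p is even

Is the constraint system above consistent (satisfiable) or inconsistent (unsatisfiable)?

Take p = 4, q = 4, r = 1, s = 1, t = 1. Then constraint 2: t + q = 5; constraint 6: r - q = -3; constraint 8: s + p = 5, and every other listed constraint is also met.

Satisfiable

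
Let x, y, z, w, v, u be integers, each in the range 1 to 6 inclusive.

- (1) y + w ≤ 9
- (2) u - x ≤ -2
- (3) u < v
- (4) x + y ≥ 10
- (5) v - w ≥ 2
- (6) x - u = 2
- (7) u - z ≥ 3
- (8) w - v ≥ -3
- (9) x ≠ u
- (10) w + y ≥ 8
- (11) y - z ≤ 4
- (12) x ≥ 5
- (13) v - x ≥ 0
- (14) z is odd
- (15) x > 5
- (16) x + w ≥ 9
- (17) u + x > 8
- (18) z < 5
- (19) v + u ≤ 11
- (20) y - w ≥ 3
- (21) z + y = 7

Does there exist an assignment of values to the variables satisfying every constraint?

Constraints 2, 7, 8, 11, 13, and 20 give x − u ≥ 2, u − z ≥ 3, z − y ≥ -4, y − w ≥ 3, w − v ≥ -3, v − x ≥ 0.
Adding all 6 inequalities: the left sides telescope to 0, and the right sides sum to 2 + 3 + (-4) + 3 + (-3) + 0 = 1. So 0 ≥ 1, which is false.

Unsatisfiable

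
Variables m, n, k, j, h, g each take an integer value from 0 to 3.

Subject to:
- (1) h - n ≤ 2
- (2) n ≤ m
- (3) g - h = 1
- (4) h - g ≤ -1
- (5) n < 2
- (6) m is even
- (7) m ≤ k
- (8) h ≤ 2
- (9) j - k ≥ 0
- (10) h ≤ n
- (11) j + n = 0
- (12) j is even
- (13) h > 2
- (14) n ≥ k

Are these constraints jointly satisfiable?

Unsatisfiable

From constraint 13: h ≥ 3. From constraint 8: h ≤ 2. But 2 < 3, so no value of h works.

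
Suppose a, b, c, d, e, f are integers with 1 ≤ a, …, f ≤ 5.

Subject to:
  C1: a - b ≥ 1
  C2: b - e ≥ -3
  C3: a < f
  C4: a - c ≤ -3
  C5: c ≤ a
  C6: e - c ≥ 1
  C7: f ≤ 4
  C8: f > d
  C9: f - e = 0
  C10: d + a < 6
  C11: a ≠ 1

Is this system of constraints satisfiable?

Constraints 1, 2, 4, and 6 give b − e ≥ -3, e − c ≥ 1, c − a ≥ 3, a − b ≥ 1.
Adding all 4 inequalities: the left sides telescope to 0, and the right sides sum to (-3) + 1 + 3 + 1 = 2. So 0 ≥ 2, which is false.

Unsatisfiable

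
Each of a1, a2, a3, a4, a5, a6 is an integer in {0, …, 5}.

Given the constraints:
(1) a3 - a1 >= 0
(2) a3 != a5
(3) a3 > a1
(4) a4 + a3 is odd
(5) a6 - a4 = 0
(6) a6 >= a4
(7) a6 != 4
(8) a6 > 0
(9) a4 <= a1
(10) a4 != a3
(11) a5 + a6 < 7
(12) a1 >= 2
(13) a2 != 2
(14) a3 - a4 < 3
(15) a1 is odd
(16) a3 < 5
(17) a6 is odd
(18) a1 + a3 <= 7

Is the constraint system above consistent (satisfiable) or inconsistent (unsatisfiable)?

Take a1 = 3, a2 = 3, a3 = 4, a4 = 3, a5 = 3, a6 = 3. Then constraint 1: a3 - a1 = 1; constraint 5: a6 - a4 = 0; constraint 11: a5 + a6 = 6, and every other listed constraint is also met.

Satisfiable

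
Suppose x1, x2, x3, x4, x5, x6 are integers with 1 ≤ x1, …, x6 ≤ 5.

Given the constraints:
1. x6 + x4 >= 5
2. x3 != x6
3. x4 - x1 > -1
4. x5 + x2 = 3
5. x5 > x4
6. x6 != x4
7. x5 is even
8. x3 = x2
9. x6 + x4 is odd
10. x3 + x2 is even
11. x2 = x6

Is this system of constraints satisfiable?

Unsatisfiable

From constraints 8 and 11, x3 = x2 = x6, so x3 = x6. But constraint 2 says x3 ≠ x6. Contradiction.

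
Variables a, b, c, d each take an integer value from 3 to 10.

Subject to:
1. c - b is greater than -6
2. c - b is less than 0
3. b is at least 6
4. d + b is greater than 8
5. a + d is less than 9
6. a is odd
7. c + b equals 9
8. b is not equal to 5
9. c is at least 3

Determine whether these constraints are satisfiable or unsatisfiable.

Satisfiable

One satisfying assignment is a = 5, b = 6, c = 3, d = 3.
For the less obvious constraints — constraint 1: c - b = -3; constraint 2: c - b = -3 — and the others hold by inspection.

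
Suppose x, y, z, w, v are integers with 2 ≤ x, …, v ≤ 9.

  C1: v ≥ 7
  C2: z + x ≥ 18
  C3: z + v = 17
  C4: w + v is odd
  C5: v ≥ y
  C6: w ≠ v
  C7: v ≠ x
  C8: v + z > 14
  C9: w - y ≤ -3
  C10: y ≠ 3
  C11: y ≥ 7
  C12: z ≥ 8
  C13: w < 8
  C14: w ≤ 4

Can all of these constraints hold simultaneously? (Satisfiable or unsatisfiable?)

Satisfiable

Setting (x, y, z, w, v) = (9, 8, 9, 3, 8) satisfies everything: constraint 2: z + x = 18; constraint 3: z + v = 17; constraint 8: v + z = 17, and the others follow.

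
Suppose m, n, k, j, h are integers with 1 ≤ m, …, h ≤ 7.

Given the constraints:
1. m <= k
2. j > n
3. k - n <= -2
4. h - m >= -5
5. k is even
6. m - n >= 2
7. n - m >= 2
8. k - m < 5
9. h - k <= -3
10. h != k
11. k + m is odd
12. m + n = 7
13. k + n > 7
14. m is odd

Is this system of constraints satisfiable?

Constraints 3, 4, 6, and 9 give h − m ≥ -5, m − n ≥ 2, n − k ≥ 2, k − h ≥ 3.
Adding all 4 inequalities: the left sides telescope to 0, and the right sides sum to (-5) + 2 + 2 + 3 = 2. So 0 ≥ 2, which is false.

Unsatisfiable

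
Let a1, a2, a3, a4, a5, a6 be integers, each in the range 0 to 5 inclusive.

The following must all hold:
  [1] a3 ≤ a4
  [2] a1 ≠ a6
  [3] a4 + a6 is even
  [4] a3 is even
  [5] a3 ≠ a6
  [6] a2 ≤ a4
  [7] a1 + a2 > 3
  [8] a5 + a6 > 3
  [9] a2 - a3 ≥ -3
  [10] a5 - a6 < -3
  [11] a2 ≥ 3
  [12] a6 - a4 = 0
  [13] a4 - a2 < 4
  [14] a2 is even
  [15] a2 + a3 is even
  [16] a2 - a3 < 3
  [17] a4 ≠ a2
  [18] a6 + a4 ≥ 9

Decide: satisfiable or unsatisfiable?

Satisfiable

The assignment a1 = 0, a2 = 4, a3 = 4, a4 = 5, a5 = 0, a6 = 5 works:
  constraint 7 holds since a1 + a2 = 4.
  constraint 8 holds since a5 + a6 = 5.
  constraint 9 holds since a2 - a3 = 0.
The rest check out directly.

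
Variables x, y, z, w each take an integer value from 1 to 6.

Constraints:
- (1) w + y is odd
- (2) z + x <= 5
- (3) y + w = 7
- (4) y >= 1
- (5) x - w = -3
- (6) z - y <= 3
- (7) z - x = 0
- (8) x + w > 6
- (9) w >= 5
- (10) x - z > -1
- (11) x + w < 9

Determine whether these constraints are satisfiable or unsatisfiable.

Take x = 2, y = 2, z = 2, w = 5. Then constraint 2: z + x = 4; constraint 3: y + w = 7; constraint 5: x - w = -3, and every other listed constraint is also met.

Satisfiable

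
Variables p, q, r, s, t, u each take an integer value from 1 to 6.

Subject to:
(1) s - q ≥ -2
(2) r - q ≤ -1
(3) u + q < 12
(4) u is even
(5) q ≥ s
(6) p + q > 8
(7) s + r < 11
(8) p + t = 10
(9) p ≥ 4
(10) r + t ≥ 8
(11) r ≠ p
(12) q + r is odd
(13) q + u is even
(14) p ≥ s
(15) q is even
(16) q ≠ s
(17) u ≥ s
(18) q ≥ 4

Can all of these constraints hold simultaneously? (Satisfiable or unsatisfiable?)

Setting (p, q, r, s, t, u) = (4, 6, 5, 4, 6, 4) satisfies everything: constraint 1: s - q = -2; constraint 2: r - q = -1; constraint 3: u + q = 10, and the others follow.

Satisfiable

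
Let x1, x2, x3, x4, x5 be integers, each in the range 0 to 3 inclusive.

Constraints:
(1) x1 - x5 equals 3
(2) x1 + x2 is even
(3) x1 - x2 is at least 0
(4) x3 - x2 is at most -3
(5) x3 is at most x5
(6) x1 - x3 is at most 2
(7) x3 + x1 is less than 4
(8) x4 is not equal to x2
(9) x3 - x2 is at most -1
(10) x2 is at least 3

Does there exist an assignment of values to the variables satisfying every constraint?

Constraints 3, 4, and 6 give x3 − x1 ≥ -2, x1 − x2 ≥ 0, x2 − x3 ≥ 3.
Adding all 3 inequalities: the left sides telescope to 0, and the right sides sum to (-2) + 0 + 3 = 1. So 0 ≥ 1, which is false.

Unsatisfiable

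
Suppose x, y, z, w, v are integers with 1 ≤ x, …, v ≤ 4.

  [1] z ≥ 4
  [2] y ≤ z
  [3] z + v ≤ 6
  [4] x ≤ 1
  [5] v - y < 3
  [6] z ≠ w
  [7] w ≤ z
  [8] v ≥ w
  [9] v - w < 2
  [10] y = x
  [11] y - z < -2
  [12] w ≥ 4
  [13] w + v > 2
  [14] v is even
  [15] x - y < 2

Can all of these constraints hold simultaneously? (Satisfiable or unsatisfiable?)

Unsatisfiable

From constraint 1: z ≥ 4. From constraints 8 and 12: v ≥ w ≥ 4. Hence z + v ≥ 8. But constraint 3 requires z + v ≤ 6, and 6 < 8. Contradiction.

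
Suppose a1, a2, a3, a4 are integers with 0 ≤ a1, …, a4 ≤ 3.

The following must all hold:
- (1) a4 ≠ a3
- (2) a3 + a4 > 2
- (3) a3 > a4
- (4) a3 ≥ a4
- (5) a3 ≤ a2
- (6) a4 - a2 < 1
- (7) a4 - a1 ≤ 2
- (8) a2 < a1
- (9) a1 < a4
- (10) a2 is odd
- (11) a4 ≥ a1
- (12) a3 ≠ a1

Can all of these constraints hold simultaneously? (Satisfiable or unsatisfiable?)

Unsatisfiable

Constraints 3, 5, 8, and 9 give a2 < a1, a1 < a4, a4 < a3, a3 ≤ a2. Chaining: a2 < a1 < a4 < a3 ≤ a2, which forces a2 < a2 — impossible.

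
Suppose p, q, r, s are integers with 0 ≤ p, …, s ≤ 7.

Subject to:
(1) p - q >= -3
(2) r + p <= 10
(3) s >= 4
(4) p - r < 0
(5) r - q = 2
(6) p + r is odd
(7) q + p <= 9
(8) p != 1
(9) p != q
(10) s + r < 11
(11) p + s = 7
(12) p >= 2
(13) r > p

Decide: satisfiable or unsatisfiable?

Satisfiable

The assignment p = 3, q = 4, r = 6, s = 4 works:
  constraint 1 holds since p - q = -1.
  constraint 2 holds since r + p = 9.
  constraint 4 holds since p - r = -3.
The rest check out directly.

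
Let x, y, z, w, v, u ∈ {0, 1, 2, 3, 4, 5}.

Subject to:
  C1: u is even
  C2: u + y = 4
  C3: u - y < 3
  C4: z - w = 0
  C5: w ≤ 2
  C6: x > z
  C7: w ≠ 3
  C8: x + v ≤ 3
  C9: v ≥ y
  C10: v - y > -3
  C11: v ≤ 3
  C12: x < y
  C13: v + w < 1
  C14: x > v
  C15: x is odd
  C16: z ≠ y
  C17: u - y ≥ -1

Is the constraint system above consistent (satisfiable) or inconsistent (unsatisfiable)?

Unsatisfiable

Constraints 9, 12, and 14 give x < y, y ≤ v, v < x. Chaining: x < y ≤ v < x, which forces x < x — impossible.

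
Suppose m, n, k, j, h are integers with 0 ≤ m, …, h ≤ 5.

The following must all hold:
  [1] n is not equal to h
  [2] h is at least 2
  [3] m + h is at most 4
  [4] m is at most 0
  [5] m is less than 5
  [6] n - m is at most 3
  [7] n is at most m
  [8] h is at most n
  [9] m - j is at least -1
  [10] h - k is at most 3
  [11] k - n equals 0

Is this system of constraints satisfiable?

From constraints 2 and 8: n ≥ h and h ≥ 2, so n ≥ 2. From constraints 4 and 7: n ≤ m and m ≤ 0, so n ≤ 0. But 0 < 2, so no value of n works.

Unsatisfiable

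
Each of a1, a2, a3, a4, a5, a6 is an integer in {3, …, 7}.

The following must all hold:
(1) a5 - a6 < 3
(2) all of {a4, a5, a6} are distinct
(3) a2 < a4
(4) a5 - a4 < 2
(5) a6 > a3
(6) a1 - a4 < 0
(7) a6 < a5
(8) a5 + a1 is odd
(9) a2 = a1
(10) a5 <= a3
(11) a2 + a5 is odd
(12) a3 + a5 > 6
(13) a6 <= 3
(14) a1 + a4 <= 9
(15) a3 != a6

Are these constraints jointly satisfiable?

Constraints 5, 7, and 10 give a3 < a6, a6 < a5, a5 ≤ a3. Chaining: a3 < a6 < a5 ≤ a3, which forces a3 < a3 — impossible.

Unsatisfiable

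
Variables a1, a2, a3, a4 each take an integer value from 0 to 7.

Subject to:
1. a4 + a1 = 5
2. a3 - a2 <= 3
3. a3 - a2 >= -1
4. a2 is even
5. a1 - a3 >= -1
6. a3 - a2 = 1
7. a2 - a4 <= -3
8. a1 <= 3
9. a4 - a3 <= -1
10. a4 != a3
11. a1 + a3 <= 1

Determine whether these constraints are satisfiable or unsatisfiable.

Constraints 2, 7, and 9 give a4 − a2 ≥ 3, a2 − a3 ≥ -3, a3 − a4 ≥ 1.
Adding all 3 inequalities: the left sides telescope to 0, and the right sides sum to 3 + (-3) + 1 = 1. So 0 ≥ 1, which is false.

Unsatisfiable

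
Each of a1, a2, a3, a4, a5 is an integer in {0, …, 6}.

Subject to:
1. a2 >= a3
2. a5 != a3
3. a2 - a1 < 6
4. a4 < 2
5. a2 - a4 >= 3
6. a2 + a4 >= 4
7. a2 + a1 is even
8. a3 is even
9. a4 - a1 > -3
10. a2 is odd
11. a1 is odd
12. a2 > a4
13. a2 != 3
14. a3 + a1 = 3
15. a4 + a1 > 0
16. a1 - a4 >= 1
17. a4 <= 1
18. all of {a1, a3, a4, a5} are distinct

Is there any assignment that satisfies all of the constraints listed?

Satisfiable

The assignment a1 = 1, a2 = 5, a3 = 2, a4 = 0, a5 = 5 works:
  constraint 3 holds since a2 - a1 = 4.
  constraint 5 holds since a2 - a4 = 5.
The rest check out directly.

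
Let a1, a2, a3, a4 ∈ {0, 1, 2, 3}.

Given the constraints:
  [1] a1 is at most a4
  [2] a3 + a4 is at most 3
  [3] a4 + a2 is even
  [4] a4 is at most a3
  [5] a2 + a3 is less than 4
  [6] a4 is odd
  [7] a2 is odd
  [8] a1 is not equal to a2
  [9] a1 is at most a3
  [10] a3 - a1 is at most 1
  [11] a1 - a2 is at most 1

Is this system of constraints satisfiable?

Satisfiable

Take a1 = 0, a2 = 1, a3 = 1, a4 = 1. Then constraint 2: a3 + a4 = 2; constraint 5: a2 + a3 = 2, and every other listed constraint is also met.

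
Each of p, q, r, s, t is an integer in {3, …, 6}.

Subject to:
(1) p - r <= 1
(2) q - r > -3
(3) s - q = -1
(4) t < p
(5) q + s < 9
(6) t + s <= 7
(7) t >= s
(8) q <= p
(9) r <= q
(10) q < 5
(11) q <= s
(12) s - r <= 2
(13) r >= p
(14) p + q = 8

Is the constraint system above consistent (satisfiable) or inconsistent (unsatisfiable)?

Constraints 4, 7, 9, 11, and 13 give p ≤ r, r ≤ q, q ≤ s, s ≤ t, t < p. Chaining: p ≤ r ≤ q ≤ s ≤ t < p, which forces p < p — impossible.

Unsatisfiable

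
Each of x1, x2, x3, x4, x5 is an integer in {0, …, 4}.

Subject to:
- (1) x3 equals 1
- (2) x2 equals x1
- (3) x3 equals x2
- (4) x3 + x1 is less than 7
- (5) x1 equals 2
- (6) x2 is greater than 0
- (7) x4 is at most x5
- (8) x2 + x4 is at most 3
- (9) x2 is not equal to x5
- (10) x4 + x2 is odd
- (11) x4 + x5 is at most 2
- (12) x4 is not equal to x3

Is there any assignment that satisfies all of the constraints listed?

Constraint 1 fixes x3 = 1 and constraint 5 fixes x1 = 2. Constraints 2 and 3 give x3 = x2 = x1, so x3 = x1. But 1 ≠ 2 — contradiction.

Unsatisfiable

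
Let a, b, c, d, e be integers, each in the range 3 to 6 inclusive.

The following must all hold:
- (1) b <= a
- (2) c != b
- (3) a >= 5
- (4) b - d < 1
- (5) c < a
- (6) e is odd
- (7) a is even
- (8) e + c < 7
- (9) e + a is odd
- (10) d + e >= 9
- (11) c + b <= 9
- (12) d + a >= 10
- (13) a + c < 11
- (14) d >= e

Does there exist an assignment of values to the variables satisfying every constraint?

Take a = 6, b = 6, c = 3, d = 6, e = 3. Then constraint 4: b - d = 0; constraint 8: e + c = 6, and every other listed constraint is also met.

Satisfiable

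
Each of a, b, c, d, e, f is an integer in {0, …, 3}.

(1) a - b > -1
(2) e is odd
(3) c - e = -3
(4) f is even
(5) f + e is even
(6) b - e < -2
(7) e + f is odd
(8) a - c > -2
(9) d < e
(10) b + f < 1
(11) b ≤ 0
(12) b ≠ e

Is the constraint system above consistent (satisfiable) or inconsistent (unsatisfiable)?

Unsatisfiable

Constraint 4 makes f even and constraint 2 makes e odd, so f + e must be odd. Constraint 5 says f + e is even — contradiction.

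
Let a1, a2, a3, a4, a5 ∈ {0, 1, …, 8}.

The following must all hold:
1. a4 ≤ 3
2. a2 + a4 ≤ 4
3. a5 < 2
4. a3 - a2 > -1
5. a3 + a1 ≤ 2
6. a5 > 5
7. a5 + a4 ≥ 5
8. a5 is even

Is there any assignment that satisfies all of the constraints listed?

Unsatisfiable

From constraint 6: a5 ≥ 6. From constraint 3: a5 ≤ 1. But 1 < 6, so no value of a5 works.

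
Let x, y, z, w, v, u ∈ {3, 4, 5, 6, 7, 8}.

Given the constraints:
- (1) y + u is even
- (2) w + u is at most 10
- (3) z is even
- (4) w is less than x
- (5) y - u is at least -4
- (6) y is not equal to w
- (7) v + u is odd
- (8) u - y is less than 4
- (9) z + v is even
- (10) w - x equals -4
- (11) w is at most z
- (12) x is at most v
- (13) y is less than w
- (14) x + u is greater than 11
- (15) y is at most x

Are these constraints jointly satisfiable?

Satisfiable

One satisfying assignment is x = 8, y = 3, z = 8, w = 4, v = 8, u = 5.
For the less obvious constraints — constraint 2: w + u = 9; constraint 5: y - u = -2 — and the others hold by inspection.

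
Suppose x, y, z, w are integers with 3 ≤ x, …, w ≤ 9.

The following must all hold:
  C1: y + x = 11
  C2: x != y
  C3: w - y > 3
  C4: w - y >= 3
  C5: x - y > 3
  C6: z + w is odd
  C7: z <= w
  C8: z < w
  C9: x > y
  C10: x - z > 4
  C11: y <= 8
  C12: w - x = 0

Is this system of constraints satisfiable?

One satisfying assignment is x = 8, y = 3, z = 3, w = 8.
For the less obvious constraints — constraint 1: y + x = 11; constraint 3: w - y = 5 — and the others hold by inspection.

Satisfiable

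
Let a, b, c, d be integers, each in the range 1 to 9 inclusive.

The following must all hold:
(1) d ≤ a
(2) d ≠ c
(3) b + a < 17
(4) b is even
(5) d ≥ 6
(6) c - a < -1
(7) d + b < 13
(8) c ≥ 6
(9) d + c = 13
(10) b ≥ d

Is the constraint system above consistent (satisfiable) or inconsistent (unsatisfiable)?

One satisfying assignment is a = 9, b = 6, c = 7, d = 6.
For the less obvious constraints — constraint 3: b + a = 15; constraint 6: c - a = -2 — and the others hold by inspection.

Satisfiable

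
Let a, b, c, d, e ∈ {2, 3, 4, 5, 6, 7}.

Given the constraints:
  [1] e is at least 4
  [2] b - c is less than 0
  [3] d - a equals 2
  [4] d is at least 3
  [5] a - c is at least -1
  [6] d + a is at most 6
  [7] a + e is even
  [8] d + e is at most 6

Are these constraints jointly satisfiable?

Unsatisfiable

From constraint 4: d ≥ 3. From constraint 1: e ≥ 4. Hence d + e ≥ 7. But constraint 8 requires d + e ≤ 6, and 6 < 7. Contradiction.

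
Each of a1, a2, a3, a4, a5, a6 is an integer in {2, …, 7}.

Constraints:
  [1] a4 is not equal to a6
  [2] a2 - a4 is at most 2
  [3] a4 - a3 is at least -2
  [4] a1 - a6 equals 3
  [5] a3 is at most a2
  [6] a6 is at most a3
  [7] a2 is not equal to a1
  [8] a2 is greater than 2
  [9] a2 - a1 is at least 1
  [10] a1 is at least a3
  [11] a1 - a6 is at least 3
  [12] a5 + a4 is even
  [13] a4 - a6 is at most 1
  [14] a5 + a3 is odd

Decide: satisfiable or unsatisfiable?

Unsatisfiable

Constraints 2, 9, 11, and 13 give a6 − a4 ≥ -1, a4 − a2 ≥ -2, a2 − a1 ≥ 1, a1 − a6 ≥ 3.
Adding all 4 inequalities: the left sides telescope to 0, and the right sides sum to (-1) + (-2) + 1 + 3 = 1. So 0 ≥ 1, which is false.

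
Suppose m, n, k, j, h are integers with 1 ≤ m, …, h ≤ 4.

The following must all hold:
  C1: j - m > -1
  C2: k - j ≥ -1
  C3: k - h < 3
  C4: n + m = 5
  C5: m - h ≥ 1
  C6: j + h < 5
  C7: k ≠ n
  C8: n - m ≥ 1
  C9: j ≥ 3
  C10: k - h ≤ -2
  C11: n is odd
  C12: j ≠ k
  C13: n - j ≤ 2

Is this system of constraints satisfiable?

Unsatisfiable

Constraints 2, 5, 8, 10, and 13 give m − h ≥ 1, h − k ≥ 2, k − j ≥ -1, j − n ≥ -2, n − m ≥ 1.
Adding all 5 inequalities: the left sides telescope to 0, and the right sides sum to 1 + 2 + (-1) + (-2) + 1 = 1. So 0 ≥ 1, which is false.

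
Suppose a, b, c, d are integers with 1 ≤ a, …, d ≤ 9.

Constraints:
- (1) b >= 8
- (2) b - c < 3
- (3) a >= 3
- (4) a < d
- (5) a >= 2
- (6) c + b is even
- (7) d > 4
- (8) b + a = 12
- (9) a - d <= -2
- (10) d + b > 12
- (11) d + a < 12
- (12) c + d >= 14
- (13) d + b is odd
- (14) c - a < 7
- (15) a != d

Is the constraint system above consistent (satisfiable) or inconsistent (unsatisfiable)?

Satisfiable

Take a = 4, b = 8, c = 8, d = 7. Then constraint 2: b - c = 0; constraint 8: b + a = 12, and every other listed constraint is also met.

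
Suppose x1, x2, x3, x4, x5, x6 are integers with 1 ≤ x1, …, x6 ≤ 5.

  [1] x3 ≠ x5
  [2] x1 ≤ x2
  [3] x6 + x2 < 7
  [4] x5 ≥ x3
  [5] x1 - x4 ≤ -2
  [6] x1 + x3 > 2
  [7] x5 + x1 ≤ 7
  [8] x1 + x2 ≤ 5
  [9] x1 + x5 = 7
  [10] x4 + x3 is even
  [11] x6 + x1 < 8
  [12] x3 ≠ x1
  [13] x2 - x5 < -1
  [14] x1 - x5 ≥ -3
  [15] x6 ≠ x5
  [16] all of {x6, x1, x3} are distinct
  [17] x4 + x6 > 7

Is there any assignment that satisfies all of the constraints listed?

Try x1 = 2, x2 = 2, x3 = 1, x4 = 5, x5 = 5, x6 = 3.
Check constraint 3: x6 + x2 = 5; constraint 5: x1 - x4 = -3. The remaining constraints are straightforward to verify.

Satisfiable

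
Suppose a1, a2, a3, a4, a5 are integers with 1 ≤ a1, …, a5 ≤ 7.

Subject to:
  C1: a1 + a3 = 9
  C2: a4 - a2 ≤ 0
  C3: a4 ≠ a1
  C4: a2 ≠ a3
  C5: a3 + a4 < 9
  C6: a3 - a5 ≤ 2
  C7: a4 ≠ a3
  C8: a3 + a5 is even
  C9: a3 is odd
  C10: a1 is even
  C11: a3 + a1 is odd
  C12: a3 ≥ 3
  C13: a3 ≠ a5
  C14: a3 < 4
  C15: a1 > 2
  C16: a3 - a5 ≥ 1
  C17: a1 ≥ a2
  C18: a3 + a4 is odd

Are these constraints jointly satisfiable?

Satisfiable

Setting (a1, a2, a3, a4, a5) = (6, 6, 3, 4, 1) satisfies everything: constraint 1: a1 + a3 = 9; constraint 2: a4 - a2 = -2; constraint 5: a3 + a4 = 7, and the others follow.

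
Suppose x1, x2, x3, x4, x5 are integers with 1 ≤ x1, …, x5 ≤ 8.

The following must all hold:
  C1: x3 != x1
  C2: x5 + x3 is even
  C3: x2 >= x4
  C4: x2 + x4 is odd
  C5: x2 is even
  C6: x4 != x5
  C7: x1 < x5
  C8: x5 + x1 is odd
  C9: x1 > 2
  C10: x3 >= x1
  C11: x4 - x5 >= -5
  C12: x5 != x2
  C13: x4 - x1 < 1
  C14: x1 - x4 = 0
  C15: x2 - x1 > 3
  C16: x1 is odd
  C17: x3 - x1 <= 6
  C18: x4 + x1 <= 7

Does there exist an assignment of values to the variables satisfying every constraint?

Satisfiable

The assignment x1 = 3, x2 = 8, x3 = 8, x4 = 3, x5 = 6 works:
  constraint 11 holds since x4 - x5 = -3.
  constraint 13 holds since x4 - x1 = 0.
  constraint 14 holds since x1 - x4 = 0.
The rest check out directly.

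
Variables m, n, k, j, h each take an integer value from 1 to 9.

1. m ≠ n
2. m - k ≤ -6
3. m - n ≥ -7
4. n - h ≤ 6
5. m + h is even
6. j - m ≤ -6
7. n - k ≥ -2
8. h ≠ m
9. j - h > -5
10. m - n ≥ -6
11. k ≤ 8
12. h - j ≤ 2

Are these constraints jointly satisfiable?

Unsatisfiable

Constraints 2, 4, 6, 7, and 12 give h − n ≥ -6, n − k ≥ -2, k − m ≥ 6, m − j ≥ 6, j − h ≥ -2.
Adding all 5 inequalities: the left sides telescope to 0, and the right sides sum to (-6) + (-2) + 6 + 6 + (-2) = 2. So 0 ≥ 2, which is false.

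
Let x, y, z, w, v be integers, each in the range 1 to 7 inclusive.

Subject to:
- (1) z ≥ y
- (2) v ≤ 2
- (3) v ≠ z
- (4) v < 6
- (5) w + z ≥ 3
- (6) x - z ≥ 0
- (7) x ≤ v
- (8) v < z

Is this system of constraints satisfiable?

Constraints 6, 7, and 8 give v < z, z ≤ x, x ≤ v. Chaining: v < z ≤ x ≤ v, which forces v < v — impossible.

Unsatisfiable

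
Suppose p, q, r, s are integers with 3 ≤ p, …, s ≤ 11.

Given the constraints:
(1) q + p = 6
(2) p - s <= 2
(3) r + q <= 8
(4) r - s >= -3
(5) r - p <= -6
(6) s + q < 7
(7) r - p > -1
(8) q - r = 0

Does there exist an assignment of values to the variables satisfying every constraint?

Unsatisfiable

Constraints 2, 4, and 5 give r − s ≥ -3, s − p ≥ -2, p − r ≥ 6.
Adding all 3 inequalities: the left sides telescope to 0, and the right sides sum to (-3) + (-2) + 6 = 1. So 0 ≥ 1, which is false.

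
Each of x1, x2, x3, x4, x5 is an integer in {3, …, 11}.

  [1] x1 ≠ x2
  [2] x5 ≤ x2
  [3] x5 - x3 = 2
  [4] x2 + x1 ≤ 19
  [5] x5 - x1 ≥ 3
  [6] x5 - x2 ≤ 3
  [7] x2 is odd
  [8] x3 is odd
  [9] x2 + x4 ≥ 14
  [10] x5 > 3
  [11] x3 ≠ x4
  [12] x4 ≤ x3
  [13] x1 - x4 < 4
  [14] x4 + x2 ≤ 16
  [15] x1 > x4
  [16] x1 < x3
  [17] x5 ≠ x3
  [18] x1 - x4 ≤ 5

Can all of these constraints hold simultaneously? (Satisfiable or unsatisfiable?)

The assignment x1 = 5, x2 = 11, x3 = 9, x4 = 3, x5 = 11 works:
  constraint 3 holds since x5 - x3 = 2.
  constraint 4 holds since x2 + x1 = 16.
The rest check out directly.

Satisfiable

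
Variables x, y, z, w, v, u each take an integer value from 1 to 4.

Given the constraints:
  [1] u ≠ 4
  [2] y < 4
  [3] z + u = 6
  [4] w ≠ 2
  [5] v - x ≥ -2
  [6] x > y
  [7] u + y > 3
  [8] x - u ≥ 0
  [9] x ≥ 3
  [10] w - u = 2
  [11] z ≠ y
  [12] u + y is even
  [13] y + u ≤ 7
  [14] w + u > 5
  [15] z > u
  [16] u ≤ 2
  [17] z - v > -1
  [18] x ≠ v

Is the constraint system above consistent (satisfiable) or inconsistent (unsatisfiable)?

The assignment x = 4, y = 2, z = 4, w = 4, v = 2, u = 2 works:
  constraint 3 holds since z + u = 6.
  constraint 5 holds since v - x = -2.
  constraint 7 holds since u + y = 4.
The rest check out directly.

Satisfiable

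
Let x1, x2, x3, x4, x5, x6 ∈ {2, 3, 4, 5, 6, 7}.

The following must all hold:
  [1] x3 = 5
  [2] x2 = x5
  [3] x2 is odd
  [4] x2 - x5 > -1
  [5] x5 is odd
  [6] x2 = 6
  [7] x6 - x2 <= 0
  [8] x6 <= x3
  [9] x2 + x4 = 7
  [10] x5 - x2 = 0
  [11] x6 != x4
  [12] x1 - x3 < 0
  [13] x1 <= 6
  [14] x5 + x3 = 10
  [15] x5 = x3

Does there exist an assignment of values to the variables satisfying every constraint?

Constraint 6 fixes x2 = 6 and constraint 1 fixes x3 = 5. Constraints 2 and 15 give x2 = x5 = x3, so x2 = x3. But 6 ≠ 5 — contradiction.

Unsatisfiable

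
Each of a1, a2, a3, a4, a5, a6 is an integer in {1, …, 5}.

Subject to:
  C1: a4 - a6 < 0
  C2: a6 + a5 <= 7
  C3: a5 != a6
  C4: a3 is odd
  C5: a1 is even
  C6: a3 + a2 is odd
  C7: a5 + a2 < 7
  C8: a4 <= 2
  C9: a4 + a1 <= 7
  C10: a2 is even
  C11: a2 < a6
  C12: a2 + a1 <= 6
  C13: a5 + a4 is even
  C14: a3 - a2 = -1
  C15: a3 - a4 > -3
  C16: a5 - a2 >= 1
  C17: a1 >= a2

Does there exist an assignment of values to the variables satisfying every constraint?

One satisfying assignment is a1 = 4, a2 = 2, a3 = 1, a4 = 1, a5 = 3, a6 = 4.
For the less obvious constraints — constraint 1: a4 - a6 = -3; constraint 2: a6 + a5 = 7 — and the others hold by inspection.

Satisfiable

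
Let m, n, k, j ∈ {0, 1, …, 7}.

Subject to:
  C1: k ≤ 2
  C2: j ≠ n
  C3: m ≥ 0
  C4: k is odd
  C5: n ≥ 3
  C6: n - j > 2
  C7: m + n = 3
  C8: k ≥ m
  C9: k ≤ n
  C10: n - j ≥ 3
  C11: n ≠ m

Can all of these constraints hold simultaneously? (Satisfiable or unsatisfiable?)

Satisfiable

The assignment m = 0, n = 3, k = 1, j = 0 works:
  constraint 6 holds since n - j = 3.
  constraint 7 holds since m + n = 3.
  constraint 10 holds since n - j = 3.
The rest check out directly.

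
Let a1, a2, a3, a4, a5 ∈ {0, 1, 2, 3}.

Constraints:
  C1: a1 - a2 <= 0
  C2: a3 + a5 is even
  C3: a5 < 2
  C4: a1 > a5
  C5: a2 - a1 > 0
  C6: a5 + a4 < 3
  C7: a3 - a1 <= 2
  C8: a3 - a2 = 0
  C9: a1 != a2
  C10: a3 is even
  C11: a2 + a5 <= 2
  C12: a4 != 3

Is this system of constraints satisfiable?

Satisfiable

One satisfying assignment is a1 = 1, a2 = 2, a3 = 2, a4 = 1, a5 = 0.
For the less obvious constraints — constraint 1: a1 - a2 = -1; constraint 5: a2 - a1 = 1; constraint 6: a5 + a4 = 1 — and the others hold by inspection.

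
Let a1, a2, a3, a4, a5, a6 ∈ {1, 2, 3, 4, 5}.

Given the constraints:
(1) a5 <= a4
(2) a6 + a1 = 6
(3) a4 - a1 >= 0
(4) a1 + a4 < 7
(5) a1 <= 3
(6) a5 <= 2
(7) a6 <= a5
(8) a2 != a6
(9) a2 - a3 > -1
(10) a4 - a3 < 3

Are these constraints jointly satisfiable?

From constraints 6 and 7: a6 ≤ a5 ≤ 2. From constraint 5: a1 ≤ 3. Hence a6 + a1 ≤ 5. But constraint 2 requires a6 + a1 = 6, and 6 > 5. Contradiction.

Unsatisfiable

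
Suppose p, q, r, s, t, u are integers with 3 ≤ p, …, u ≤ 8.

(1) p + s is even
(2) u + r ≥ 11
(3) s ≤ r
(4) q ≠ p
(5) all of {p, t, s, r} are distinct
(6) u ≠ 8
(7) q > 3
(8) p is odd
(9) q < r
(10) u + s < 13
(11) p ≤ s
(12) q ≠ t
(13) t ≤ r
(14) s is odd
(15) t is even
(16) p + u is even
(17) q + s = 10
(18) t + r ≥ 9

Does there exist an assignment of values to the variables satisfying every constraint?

One satisfying assignment is p = 3, q = 5, r = 7, s = 5, t = 4, u = 5.
For the less obvious constraints — constraint 2: u + r = 12; constraint 10: u + s = 10 — and the others hold by inspection.

Satisfiable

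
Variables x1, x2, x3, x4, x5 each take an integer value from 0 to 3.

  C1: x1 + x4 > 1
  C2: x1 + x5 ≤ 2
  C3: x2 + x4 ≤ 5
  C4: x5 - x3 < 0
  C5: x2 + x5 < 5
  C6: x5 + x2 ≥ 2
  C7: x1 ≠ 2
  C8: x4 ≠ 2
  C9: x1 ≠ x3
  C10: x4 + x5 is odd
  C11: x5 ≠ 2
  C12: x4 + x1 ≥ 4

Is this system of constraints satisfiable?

Satisfiable

Setting (x1, x2, x3, x4, x5) = (1, 2, 3, 3, 0) satisfies everything: constraint 1: x1 + x4 = 4; constraint 2: x1 + x5 = 1; constraint 3: x2 + x4 = 5, and the others follow.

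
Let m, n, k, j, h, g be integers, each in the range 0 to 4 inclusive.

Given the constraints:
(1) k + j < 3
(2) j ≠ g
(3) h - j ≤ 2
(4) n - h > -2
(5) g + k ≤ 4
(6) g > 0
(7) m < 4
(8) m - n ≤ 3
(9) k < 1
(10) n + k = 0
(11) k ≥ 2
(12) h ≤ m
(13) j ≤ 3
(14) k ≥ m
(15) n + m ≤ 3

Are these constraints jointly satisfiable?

From constraint 11: k ≥ 2. From constraint 9: k ≤ 0. But 0 < 2, so no value of k works.

Unsatisfiable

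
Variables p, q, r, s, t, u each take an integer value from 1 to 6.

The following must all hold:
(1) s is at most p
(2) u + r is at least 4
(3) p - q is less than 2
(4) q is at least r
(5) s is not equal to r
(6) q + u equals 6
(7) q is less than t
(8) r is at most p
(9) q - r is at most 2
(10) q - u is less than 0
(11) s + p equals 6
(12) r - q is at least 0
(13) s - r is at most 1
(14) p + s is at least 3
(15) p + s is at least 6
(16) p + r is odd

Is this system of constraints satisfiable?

Setting (p, q, r, s, t, u) = (3, 2, 2, 3, 6, 4) satisfies everything: constraint 2: u + r = 6; constraint 3: p - q = 1, and the others follow.

Satisfiable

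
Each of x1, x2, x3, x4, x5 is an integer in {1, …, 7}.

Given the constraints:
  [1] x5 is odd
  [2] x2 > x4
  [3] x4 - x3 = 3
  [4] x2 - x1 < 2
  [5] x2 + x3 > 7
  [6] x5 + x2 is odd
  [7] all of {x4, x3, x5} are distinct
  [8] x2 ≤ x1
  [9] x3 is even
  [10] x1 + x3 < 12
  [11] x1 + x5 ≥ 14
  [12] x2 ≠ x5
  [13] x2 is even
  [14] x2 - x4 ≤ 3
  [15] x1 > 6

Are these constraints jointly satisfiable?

Satisfiable

Try x1 = 7, x2 = 6, x3 = 2, x4 = 5, x5 = 7.
Check constraint 3: x4 - x3 = 3; constraint 4: x2 - x1 = -1; constraint 5: x2 + x3 = 8. The remaining constraints are straightforward to verify.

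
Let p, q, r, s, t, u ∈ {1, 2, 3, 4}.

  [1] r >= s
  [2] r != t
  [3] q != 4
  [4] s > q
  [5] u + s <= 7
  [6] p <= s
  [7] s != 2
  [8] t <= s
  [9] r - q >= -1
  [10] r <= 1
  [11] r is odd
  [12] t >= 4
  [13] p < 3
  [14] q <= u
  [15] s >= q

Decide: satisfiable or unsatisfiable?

Unsatisfiable

From constraints 8 and 12: s ≥ t and t ≥ 4, so s ≥ 4. From constraints 1 and 10: s ≤ r and r ≤ 1, so s ≤ 1. But 1 < 4, so no value of s works.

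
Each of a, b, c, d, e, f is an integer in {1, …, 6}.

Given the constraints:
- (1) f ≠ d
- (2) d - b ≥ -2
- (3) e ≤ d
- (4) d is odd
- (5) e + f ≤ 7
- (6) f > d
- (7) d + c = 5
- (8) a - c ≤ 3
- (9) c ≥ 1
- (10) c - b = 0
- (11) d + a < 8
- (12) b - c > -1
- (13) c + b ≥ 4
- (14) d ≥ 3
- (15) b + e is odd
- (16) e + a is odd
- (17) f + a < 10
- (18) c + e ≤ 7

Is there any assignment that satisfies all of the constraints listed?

Satisfiable

Take a = 4, b = 2, c = 2, d = 3, e = 3, f = 4. Then constraint 2: d - b = 1; constraint 5: e + f = 7; constraint 7: d + c = 5, and every other listed constraint is also met.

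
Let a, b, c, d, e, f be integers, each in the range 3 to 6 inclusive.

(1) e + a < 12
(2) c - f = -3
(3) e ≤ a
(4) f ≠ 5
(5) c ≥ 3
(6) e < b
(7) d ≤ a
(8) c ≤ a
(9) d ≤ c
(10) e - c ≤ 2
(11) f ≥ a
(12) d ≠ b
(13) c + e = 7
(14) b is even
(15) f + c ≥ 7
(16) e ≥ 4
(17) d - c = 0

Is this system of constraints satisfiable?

Take a = 5, b = 6, c = 3, d = 3, e = 4, f = 6. Then constraint 1: e + a = 9; constraint 2: c - f = -3; constraint 10: e - c = 1, and every other listed constraint is also met.

Satisfiable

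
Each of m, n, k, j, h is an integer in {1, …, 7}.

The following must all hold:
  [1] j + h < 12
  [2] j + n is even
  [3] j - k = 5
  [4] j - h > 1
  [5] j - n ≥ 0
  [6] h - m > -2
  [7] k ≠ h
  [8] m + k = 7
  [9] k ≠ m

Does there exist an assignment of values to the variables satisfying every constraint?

The assignment m = 5, n = 7, k = 2, j = 7, h = 4 works:
  constraint 1 holds since j + h = 11.
  constraint 3 holds since j - k = 5.
The rest check out directly.

Satisfiable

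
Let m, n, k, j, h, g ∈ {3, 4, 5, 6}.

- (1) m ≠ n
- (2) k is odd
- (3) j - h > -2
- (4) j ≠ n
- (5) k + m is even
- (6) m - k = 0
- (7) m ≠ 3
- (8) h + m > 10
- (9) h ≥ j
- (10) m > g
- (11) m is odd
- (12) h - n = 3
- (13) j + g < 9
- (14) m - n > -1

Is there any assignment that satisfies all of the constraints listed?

Satisfiable

Setting (m, n, k, j, h, g) = (5, 3, 5, 5, 6, 3) satisfies everything: constraint 3: j - h = -1; constraint 6: m - k = 0, and the others follow.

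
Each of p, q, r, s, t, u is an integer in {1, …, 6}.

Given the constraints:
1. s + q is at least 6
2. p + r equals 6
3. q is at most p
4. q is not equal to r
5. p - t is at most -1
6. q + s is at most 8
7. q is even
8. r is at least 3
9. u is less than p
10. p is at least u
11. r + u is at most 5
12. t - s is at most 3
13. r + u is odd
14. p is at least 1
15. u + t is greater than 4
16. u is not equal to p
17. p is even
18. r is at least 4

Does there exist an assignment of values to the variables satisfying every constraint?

Satisfiable

The assignment p = 2, q = 2, r = 4, s = 4, t = 4, u = 1 works:
  constraint 1 holds since s + q = 6.
  constraint 2 holds since p + r = 6.
  constraint 5 holds since p - t = -2.
The rest check out directly.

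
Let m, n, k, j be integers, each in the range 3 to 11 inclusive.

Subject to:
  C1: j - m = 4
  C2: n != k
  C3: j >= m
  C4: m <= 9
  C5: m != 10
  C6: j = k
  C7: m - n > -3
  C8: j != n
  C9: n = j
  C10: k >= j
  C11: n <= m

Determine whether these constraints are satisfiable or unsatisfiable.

Unsatisfiable

From constraints 6 and 9, n = j = k, so n = k. But constraint 2 says n ≠ k. Contradiction.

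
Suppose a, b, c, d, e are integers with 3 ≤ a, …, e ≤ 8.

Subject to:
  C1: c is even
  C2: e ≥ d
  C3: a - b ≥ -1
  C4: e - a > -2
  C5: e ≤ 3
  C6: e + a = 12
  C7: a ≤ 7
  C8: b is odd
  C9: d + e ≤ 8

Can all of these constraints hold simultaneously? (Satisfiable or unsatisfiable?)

From constraint 5: e ≤ 3. From constraint 7: a ≤ 7. Hence e + a ≤ 10. But constraint 6 requires e + a = 12, and 12 > 10. Contradiction.

Unsatisfiable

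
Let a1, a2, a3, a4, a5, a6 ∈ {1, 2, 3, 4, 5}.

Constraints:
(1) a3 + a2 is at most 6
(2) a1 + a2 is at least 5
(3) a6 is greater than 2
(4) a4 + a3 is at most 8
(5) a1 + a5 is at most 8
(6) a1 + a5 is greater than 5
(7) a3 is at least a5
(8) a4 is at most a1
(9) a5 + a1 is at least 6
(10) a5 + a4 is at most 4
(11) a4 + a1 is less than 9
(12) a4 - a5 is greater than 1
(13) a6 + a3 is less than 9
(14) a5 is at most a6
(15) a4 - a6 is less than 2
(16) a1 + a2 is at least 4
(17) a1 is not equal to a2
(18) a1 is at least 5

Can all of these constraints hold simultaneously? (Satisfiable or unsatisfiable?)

Satisfiable

The assignment a1 = 5, a2 = 2, a3 = 3, a4 = 3, a5 = 1, a6 = 3 works:
  constraint 1 holds since a3 + a2 = 5.
  constraint 2 holds since a1 + a2 = 7.
  constraint 4 holds since a4 + a3 = 6.
The rest check out directly.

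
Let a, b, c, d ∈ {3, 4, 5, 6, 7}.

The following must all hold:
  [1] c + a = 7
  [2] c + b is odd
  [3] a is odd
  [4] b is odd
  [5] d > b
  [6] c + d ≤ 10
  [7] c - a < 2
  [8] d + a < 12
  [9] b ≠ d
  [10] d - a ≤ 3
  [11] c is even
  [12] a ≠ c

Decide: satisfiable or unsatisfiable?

Satisfiable

Try a = 3, b = 3, c = 4, d = 6.
Check constraint 1: c + a = 7; constraint 6: c + d = 10; constraint 7: c - a = 1. The remaining constraints are straightforward to verify.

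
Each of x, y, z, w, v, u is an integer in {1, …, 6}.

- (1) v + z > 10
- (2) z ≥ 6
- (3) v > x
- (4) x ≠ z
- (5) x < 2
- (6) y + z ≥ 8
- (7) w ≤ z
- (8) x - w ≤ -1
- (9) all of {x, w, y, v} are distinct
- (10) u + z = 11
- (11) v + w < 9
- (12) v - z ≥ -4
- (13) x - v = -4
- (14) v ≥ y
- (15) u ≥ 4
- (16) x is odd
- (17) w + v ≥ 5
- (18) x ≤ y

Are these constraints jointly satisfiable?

Satisfiable

Take x = 1, y = 4, z = 6, w = 2, v = 5, u = 5. Then constraint 1: v + z = 11; constraint 6: y + z = 10; constraint 8: x - w = -1, and every other listed constraint is also met.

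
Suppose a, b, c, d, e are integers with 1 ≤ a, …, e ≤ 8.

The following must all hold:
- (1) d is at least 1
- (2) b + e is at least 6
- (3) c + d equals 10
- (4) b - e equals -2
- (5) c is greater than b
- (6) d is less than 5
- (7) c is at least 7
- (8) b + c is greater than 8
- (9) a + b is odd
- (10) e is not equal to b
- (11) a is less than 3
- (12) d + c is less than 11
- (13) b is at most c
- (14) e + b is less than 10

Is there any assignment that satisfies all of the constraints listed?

Satisfiable

The assignment a = 2, b = 3, c = 8, d = 2, e = 5 works:
  constraint 2 holds since b + e = 8.
  constraint 3 holds since c + d = 10.
The rest check out directly.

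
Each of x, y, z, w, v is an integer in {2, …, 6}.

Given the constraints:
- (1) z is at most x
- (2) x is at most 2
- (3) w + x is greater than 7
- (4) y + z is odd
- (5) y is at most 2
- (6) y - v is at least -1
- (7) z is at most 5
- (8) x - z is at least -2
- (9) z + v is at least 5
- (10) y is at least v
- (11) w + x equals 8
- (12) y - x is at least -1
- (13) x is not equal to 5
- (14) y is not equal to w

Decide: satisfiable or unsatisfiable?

From constraints 1 and 2: z ≤ x ≤ 2. From constraints 5 and 10: v ≤ y ≤ 2. Hence z + v ≤ 4. But constraint 9 requires z + v ≥ 5, and 5 > 4. Contradiction.

Unsatisfiable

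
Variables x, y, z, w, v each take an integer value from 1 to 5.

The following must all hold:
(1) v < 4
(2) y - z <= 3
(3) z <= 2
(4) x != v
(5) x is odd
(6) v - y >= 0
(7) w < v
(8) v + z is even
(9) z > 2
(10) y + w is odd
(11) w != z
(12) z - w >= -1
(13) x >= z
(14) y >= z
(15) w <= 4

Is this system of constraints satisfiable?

Unsatisfiable

From constraint 9: z ≥ 3. From constraint 3: z ≤ 2. But 2 < 3, so no value of z works.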